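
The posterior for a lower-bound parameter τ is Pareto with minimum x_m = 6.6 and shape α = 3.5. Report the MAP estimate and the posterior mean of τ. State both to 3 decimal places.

MAP = 6.600, posterior mean = 9.240

The Pareto density is strictly decreasing on [x_m, ∞), so the mode is x_m = 6.600.
Mean = α·x_m/(α−1) = 3.5·6.6/2.5 = 9.240.
The posterior is right-skewed, so the mean exceeds the mode.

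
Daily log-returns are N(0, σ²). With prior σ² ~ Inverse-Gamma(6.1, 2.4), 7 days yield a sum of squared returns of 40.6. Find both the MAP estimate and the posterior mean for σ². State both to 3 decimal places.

MAP = 2.142; posterior mean = 2.640

Posterior: Inverse-Gamma(shape = 6.1+7/2 = 9.6, scale = 2.4+40.6/2 = 22.7).
Mode = β/(α+1) = 22.7/10.6 = 2.142.
Mean = β/(α−1) = 22.7/8.6 = 2.640.
Right-skewed posterior ⇒ mode < mean.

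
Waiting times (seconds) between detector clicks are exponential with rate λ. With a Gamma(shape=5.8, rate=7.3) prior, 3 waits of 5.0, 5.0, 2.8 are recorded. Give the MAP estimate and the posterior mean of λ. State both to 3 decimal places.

MAP estimate = 0.388, posterior mean = 0.438

Σ times = 12.8. Posterior: Gamma(shape = 5.8+3 = 8.8, rate = 7.3+12.8 = 20.1).
Mode = (α−1)/β = 7.8/20.1 = 0.388.
Mean = α/β = 8.8/20.1 = 0.438.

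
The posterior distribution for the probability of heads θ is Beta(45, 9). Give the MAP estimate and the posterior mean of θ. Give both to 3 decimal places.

MAP estimate = 0.846, posterior mean = 0.833

Mode = (45−1)/(45+9−2) = 44/52 = 0.846.
Mean = 45/(45+9) = 45/54 = 0.833.
Mode > mean: the posterior has a left tail.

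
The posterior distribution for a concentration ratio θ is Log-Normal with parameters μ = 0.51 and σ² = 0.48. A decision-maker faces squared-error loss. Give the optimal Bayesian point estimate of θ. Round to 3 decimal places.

Mode = exp(μ − σ²) = exp(0.03) = 1.030.
Mean = exp(μ + σ²/2) = exp(0.750) = 2.117.
Squared-error loss ⇒ the optimal estimator is the posterior mean.

2.117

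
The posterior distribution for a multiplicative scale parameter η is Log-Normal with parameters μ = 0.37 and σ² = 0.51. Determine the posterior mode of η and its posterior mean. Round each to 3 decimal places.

posterior mode = 0.869, posterior mean = 1.868

Mode = exp(μ − σ²) = exp(-0.14) = 0.869.
Mean = exp(μ + σ²/2) = exp(0.625) = 1.868.
The mean is pulled above the mode by the posterior's right skew.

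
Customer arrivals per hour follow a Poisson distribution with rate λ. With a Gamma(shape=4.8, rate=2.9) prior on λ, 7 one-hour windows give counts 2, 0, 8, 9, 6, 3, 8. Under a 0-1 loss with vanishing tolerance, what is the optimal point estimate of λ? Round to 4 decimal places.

4.0202

Σ counts = 36. Posterior: Gamma(shape = 4.8+36 = 40.8, rate = 2.9+7 = 9.9).
Mode = (α−1)/β = 39.8/9.9 = 4.0202.
Mean = α/β = 40.8/9.9 = 4.1212.
This is the posterior mode — the MAP estimate.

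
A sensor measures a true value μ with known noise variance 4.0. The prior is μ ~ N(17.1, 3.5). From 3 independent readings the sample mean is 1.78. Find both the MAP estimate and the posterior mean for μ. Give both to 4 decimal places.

MAP = 6.0062, posterior mean = 6.0062

Posterior for μ is Normal. Precision-weighted mean: (1/3.5·17.1 + 3/4.0·1.78) / (1/3.5 + 3/4.0) = 6.0062.
A Normal posterior is symmetric, so mode = mean.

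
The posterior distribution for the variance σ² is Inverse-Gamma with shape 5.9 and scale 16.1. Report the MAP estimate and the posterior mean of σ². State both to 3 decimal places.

Mode = β/(α+1) = 16.1/6.9 = 2.333.
Mean = β/(α−1) = 16.1/4.9 = 3.286.

MAP estimate = 2.333, posterior mean = 3.286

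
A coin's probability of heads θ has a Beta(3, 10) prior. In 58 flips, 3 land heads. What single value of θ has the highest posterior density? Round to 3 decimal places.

Posterior: Beta(3+3, 10+55) = Beta(6, 65).
Mode = (6−1)/(6+65−2) = 5/69 = 0.072.
Mean = 6/(6+65) = 6/71 = 0.085.
This is the posterior mode — the MAP estimate.

0.072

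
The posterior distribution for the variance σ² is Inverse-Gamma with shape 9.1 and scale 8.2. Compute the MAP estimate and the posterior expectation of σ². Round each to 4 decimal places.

MAP estimate = 0.8119, posterior expectation = 1.0123

Mode = β/(α+1) = 8.2/10.1 = 0.8119.
Mean = β/(α−1) = 8.2/8.1 = 1.0123.
Right-skewed posterior ⇒ mode < mean.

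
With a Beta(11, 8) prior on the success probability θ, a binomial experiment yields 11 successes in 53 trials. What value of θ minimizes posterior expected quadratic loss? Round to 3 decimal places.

0.306

Posterior: Beta(11+11, 8+42) = Beta(22, 50).
Mode = (22−1)/(22+50−2) = 21/70 = 0.300.
Mean = 22/(22+50) = 22/72 = 0.306.
Quadratic loss ⇒ the optimal estimator is the posterior mean.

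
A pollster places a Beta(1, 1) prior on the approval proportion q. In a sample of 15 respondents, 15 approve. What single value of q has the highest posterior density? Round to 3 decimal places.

Posterior: Beta(1+15, 1+0) = Beta(16, 1).
Since β = 1 ≤ 1 and α > 1, the Beta density is monotone increasing on [0,1]; the mode is at 1.
Mean = 16/(16+1) = 0.941.
This is the posterior mode — the MAP estimate.

1.000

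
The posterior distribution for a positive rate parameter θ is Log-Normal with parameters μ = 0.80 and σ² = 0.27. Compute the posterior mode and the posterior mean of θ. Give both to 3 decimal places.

MAP: 1.699. Posterior mean: 2.547.

Mode = exp(μ − σ²) = exp(0.53) = 1.699.
Mean = exp(μ + σ²/2) = exp(0.935) = 2.547.
The mean is pulled above the mode by the posterior's right skew.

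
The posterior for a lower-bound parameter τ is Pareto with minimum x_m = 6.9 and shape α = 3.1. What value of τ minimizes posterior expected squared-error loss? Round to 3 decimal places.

10.186

The Pareto density is strictly decreasing on [x_m, ∞), so the mode is x_m = 6.900.
Mean = α·x_m/(α−1) = 3.1·6.9/2.1 = 10.186.
Squared-error loss ⇒ the optimal estimator is the posterior mean.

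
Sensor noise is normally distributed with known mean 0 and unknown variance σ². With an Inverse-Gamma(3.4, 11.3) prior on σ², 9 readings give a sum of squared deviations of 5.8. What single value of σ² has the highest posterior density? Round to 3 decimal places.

Posterior: Inverse-Gamma(shape = 3.4+9/2 = 7.9, scale = 11.3+5.8/2 = 14.2).
Mode = β/(α+1) = 14.2/8.9 = 1.596.
Mean = β/(α−1) = 14.2/6.9 = 2.058.
This is the posterior mode — the MAP estimate.

1.596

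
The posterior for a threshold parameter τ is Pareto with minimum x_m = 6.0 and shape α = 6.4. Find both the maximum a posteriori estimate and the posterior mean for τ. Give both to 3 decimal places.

The Pareto density is strictly decreasing on [x_m, ∞), so the mode is x_m = 6.000.
Mean = α·x_m/(α−1) = 6.4·6.0/5.4 = 7.111.
Mean > mode: the posterior has a right tail.

MAP: 6.000. Posterior mean: 7.111.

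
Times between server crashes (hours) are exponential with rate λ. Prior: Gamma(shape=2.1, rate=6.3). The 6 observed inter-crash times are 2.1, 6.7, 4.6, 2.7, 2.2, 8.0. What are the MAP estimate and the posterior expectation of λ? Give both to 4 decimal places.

Σ times = 26.3. Posterior: Gamma(shape = 2.1+6 = 8.1, rate = 6.3+26.3 = 32.6).
Mode = (α−1)/β = 7.1/32.6 = 0.2178.
Mean = α/β = 8.1/32.6 = 0.2485.

MAP: 0.2178. Posterior mean: 0.2485.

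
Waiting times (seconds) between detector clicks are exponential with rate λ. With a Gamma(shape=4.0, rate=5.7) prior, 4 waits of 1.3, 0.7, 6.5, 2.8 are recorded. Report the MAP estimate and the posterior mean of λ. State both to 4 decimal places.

MAP: 0.4118. Posterior mean: 0.4706.

Σ times = 11.3. Posterior: Gamma(shape = 4.0+4 = 8.0, rate = 5.7+11.3 = 17.0).
Mode = (α−1)/β = 7.0/17.0 = 0.4118.
Mean = α/β = 8.0/17.0 = 0.4706.
The posterior is right-skewed, so the mean exceeds the mode.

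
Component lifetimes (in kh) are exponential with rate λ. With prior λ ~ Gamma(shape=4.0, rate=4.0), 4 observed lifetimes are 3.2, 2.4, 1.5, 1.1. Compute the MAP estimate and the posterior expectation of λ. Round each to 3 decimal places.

MAP = 0.574; posterior mean = 0.656

Σ times = 8.2. Posterior: Gamma(shape = 4.0+4 = 8.0, rate = 4.0+8.2 = 12.2).
Mode = (α−1)/β = 7.0/12.2 = 0.574.
Mean = α/β = 8.0/12.2 = 0.656.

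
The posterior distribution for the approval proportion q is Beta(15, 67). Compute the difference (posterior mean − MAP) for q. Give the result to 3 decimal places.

0.008

Mode = (15−1)/(15+67−2) = 14/80 = 0.175.
Mean = 15/(15+67) = 15/82 = 0.183.
Difference = 0.183 − 0.175 = 0.008.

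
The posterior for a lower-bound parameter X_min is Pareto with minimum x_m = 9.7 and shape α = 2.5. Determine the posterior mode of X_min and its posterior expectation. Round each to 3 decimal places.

The Pareto density is strictly decreasing on [x_m, ∞), so the mode is x_m = 9.700.
Mean = α·x_m/(α−1) = 2.5·9.7/1.5 = 16.167.
Right-skewed posterior ⇒ mode < mean.

posterior mode = 9.700, posterior expectation = 16.167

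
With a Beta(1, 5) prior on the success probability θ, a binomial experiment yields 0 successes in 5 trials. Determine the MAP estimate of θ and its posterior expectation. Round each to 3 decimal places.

Posterior: Beta(1+0, 5+5) = Beta(1, 10).
Since α = 1 ≤ 1 and β > 1, the Beta density is monotone decreasing on [0,1]; the mode is at 0.
Mean = 1/(1+10) = 0.091.

MAP = 0.000; posterior mean = 0.091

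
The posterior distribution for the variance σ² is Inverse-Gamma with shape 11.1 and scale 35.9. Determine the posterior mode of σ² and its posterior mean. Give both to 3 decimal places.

MAP = 2.967, posterior mean = 3.554

Mode = β/(α+1) = 35.9/12.1 = 2.967.
Mean = β/(α−1) = 35.9/10.1 = 3.554.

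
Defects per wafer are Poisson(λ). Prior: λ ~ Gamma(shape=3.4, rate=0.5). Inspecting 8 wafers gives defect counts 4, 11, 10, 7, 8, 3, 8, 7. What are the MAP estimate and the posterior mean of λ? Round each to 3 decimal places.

Σ counts = 58. Posterior: Gamma(shape = 3.4+58 = 61.4, rate = 0.5+8 = 8.5).
Mode = (α−1)/β = 60.4/8.5 = 7.106.
Mean = α/β = 61.4/8.5 = 7.224.

MAP = 7.106, posterior mean = 7.224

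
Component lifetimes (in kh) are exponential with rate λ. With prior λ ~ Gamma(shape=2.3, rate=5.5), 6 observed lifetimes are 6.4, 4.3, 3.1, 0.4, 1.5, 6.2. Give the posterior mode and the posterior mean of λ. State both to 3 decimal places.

Σ times = 21.9. Posterior: Gamma(shape = 2.3+6 = 8.3, rate = 5.5+21.9 = 27.4).
Mode = (α−1)/β = 7.3/27.4 = 0.266.
Mean = α/β = 8.3/27.4 = 0.303.

λ_MAP = 0.266, E[λ|data] = 0.303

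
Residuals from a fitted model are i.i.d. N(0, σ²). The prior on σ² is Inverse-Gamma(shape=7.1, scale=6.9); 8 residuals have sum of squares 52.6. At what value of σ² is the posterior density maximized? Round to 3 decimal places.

2.744

Posterior: Inverse-Gamma(shape = 7.1+8/2 = 11.1, scale = 6.9+52.6/2 = 33.2).
Mode = β/(α+1) = 33.2/12.1 = 2.744.
Mean = β/(α−1) = 33.2/10.1 = 3.287.
This is the posterior mode — the MAP estimate.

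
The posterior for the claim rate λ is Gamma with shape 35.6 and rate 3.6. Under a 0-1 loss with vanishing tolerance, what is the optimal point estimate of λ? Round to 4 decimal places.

9.6111

Mode = (α−1)/β = 34.6/3.6 = 9.6111.
Mean = α/β = 35.6/3.6 = 9.8889.
This is the posterior mode — the MAP estimate.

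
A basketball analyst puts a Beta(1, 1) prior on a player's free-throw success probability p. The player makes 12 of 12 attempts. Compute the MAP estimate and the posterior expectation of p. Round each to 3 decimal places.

MAP = 1.000, posterior mean = 0.929

Posterior: Beta(1+12, 1+0) = Beta(13, 1).
Since β = 1 ≤ 1 and α > 1, the Beta density is monotone increasing on [0,1]; the mode is at 1.
Mean = 13/(13+1) = 0.929.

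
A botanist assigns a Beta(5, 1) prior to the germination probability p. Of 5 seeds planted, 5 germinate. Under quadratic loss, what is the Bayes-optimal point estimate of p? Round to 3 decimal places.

Posterior: Beta(5+5, 1+0) = Beta(10, 1).
Since β = 1 ≤ 1 and α > 1, the Beta density is monotone increasing on [0,1]; the mode is at 1.
Mean = 10/(10+1) = 0.909.
Quadratic loss ⇒ the optimal estimator is the posterior mean.

0.909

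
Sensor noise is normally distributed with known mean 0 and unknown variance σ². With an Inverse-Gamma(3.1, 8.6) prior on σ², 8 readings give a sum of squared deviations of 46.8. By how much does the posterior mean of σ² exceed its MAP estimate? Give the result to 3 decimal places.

1.295

Posterior: Inverse-Gamma(shape = 3.1+8/2 = 7.1, scale = 8.6+46.8/2 = 32.0).
Mode = β/(α+1) = 32.0/8.1 = 3.951.
Mean = β/(α−1) = 32.0/6.1 = 5.246.
Difference = 5.246 − 3.951 = 1.295.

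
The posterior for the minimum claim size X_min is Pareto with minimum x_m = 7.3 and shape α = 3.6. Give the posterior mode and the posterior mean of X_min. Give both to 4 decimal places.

MAP = 7.3000, posterior mean = 10.1077

The Pareto density is strictly decreasing on [x_m, ∞), so the mode is x_m = 7.3000.
Mean = α·x_m/(α−1) = 3.6·7.3/2.6 = 10.1077.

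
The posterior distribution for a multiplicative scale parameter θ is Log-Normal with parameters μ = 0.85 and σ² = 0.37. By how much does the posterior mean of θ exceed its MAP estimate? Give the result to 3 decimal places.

Mode = exp(μ − σ²) = exp(0.48) = 1.616.
Mean = exp(μ + σ²/2) = exp(1.035) = 2.815.
Difference = 2.815 − 1.616 = 1.199.

1.199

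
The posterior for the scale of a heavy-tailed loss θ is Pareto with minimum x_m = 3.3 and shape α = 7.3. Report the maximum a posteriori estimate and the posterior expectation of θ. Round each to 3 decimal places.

maximum a posteriori estimate = 3.300, posterior expectation = 3.824

The Pareto density is strictly decreasing on [x_m, ∞), so the mode is x_m = 3.300.
Mean = α·x_m/(α−1) = 7.3·3.3/6.3 = 3.824.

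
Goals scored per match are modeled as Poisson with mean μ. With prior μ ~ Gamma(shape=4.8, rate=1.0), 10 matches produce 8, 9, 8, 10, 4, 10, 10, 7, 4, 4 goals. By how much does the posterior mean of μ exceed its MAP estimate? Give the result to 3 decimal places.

Σ counts = 74. Posterior: Gamma(shape = 4.8+74 = 78.8, rate = 1.0+10 = 11.0).
Mode = (α−1)/β = 77.8/11.0 = 7.073.
Mean = α/β = 78.8/11.0 = 7.164.
Difference = 7.164 − 7.073 = 0.091.
The posterior is right-skewed, so the mean exceeds the mode.

0.091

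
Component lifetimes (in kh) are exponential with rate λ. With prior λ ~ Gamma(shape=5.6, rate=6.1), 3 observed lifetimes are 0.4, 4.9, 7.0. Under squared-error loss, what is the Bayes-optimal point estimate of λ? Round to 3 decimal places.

Σ times = 12.3. Posterior: Gamma(shape = 5.6+3 = 8.6, rate = 6.1+12.3 = 18.4).
Mode = (α−1)/β = 7.6/18.4 = 0.413.
Mean = α/β = 8.6/18.4 = 0.467.
Squared-error loss ⇒ the optimal estimator is the posterior mean.

0.467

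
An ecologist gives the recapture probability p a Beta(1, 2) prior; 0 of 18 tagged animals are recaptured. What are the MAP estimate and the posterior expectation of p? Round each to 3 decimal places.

p_MAP = 0.000, E[p|data] = 0.048

Posterior: Beta(1+0, 2+18) = Beta(1, 20).
Since α = 1 ≤ 1 and β > 1, the Beta density is monotone decreasing on [0,1]; the mode is at 0.
Mean = 1/(1+20) = 0.048.
The posterior is right-skewed, so the mean exceeds the mode.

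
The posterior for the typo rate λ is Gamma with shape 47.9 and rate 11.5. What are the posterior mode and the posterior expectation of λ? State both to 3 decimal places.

MAP: 4.078. Posterior mean: 4.165.

Mode = (α−1)/β = 46.9/11.5 = 4.078.
Mean = α/β = 47.9/11.5 = 4.165.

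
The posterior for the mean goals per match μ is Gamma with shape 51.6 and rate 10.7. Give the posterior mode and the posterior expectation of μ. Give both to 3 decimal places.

Mode = (α−1)/β = 50.6/10.7 = 4.729.
Mean = α/β = 51.6/10.7 = 4.822.
The posterior is right-skewed, so the mean exceeds the mode.

μ_MAP = 4.729, E[μ|data] = 4.822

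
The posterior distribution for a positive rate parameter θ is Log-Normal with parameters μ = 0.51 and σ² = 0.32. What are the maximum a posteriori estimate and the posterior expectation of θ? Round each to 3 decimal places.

MAP: 1.209. Posterior mean: 1.954.

Mode = exp(μ − σ²) = exp(0.19) = 1.209.
Mean = exp(μ + σ²/2) = exp(0.670) = 1.954.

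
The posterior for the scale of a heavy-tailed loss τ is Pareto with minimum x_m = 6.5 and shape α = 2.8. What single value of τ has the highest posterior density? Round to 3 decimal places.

6.500

The Pareto density is strictly decreasing on [x_m, ∞), so the mode is x_m = 6.500.
Mean = α·x_m/(α−1) = 2.8·6.5/1.8 = 10.111.
This is the posterior mode — the MAP estimate.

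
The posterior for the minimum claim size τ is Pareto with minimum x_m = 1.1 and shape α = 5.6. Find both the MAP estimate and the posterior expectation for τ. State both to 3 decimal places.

The Pareto density is strictly decreasing on [x_m, ∞), so the mode is x_m = 1.100.
Mean = α·x_m/(α−1) = 5.6·1.1/4.6 = 1.339.
The posterior is right-skewed, so the mean exceeds the mode.

MAP = 1.100; posterior mean = 1.339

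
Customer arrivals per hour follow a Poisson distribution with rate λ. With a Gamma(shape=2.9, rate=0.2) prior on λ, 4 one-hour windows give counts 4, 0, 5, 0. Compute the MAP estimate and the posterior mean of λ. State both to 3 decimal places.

Σ counts = 9. Posterior: Gamma(shape = 2.9+9 = 11.9, rate = 0.2+4 = 4.2).
Mode = (α−1)/β = 10.9/4.2 = 2.595.
Mean = α/β = 11.9/4.2 = 2.833.

MAP estimate = 2.595, posterior mean = 2.833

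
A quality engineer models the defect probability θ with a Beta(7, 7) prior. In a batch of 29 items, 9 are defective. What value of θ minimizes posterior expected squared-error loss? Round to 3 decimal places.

Posterior: Beta(7+9, 7+20) = Beta(16, 27).
Mode = (16−1)/(16+27−2) = 15/41 = 0.366.
Mean = 16/(16+27) = 16/43 = 0.372.
Squared-error loss ⇒ the optimal estimator is the posterior mean.

0.372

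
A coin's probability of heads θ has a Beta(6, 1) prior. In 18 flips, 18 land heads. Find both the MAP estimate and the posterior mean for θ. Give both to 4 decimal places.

Posterior: Beta(6+18, 1+0) = Beta(24, 1).
Since β = 1 ≤ 1 and α > 1, the Beta density is monotone increasing on [0,1]; the mode is at 1.
Mean = 24/(24+1) = 0.9600.
The posterior is left-skewed, so the mode exceeds the mean.

MAP: 1.0000. Posterior mean: 0.9600.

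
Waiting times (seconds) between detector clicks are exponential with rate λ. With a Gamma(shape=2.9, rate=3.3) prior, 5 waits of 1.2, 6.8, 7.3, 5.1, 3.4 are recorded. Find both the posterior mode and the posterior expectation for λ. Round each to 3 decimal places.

Σ times = 23.8. Posterior: Gamma(shape = 2.9+5 = 7.9, rate = 3.3+23.8 = 27.1).
Mode = (α−1)/β = 6.9/27.1 = 0.255.
Mean = α/β = 7.9/27.1 = 0.292.
The posterior is right-skewed, so the mean exceeds the mode.

posterior mode = 0.255, posterior expectation = 0.292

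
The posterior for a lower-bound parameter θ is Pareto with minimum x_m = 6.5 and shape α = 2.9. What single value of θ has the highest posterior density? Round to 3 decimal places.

The Pareto density is strictly decreasing on [x_m, ∞), so the mode is x_m = 6.500.
Mean = α·x_m/(α−1) = 2.9·6.5/1.9 = 9.921.
This is the posterior mode — the MAP estimate.

6.500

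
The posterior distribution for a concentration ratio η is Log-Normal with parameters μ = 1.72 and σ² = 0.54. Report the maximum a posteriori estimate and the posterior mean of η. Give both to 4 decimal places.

Mode = exp(μ − σ²) = exp(1.18) = 3.2544.
Mean = exp(μ + σ²/2) = exp(1.990) = 7.3155.

MAP: 3.2544. Posterior mean: 7.3155.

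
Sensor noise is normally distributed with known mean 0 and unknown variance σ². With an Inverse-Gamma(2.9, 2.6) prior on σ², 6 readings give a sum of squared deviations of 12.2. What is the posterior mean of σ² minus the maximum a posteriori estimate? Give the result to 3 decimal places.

Posterior: Inverse-Gamma(shape = 2.9+6/2 = 5.9, scale = 2.6+12.2/2 = 8.7).
Mode = β/(α+1) = 8.7/6.9 = 1.261.
Mean = β/(α−1) = 8.7/4.9 = 1.776.
Difference = 1.776 − 1.261 = 0.515.

0.515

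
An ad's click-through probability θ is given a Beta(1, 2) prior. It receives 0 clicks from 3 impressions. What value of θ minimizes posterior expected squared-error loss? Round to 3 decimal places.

0.167

Posterior: Beta(1+0, 2+3) = Beta(1, 5).
Since α = 1 ≤ 1 and β > 1, the Beta density is monotone decreasing on [0,1]; the mode is at 0.
Mean = 1/(1+5) = 0.167.
Squared-error loss ⇒ the optimal estimator is the posterior mean.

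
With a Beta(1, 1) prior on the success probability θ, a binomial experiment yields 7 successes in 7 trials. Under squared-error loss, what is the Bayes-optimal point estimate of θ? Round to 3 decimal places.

Posterior: Beta(1+7, 1+0) = Beta(8, 1).
Since β = 1 ≤ 1 and α > 1, the Beta density is monotone increasing on [0,1]; the mode is at 1.
Mean = 8/(8+1) = 0.889.
Squared-error loss ⇒ the optimal estimator is the posterior mean.

0.889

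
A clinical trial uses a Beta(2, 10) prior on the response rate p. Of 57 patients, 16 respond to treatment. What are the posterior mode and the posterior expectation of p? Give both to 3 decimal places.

Posterior: Beta(2+16, 10+41) = Beta(18, 51).
Mode = (18−1)/(18+51−2) = 17/67 = 0.254.
Mean = 18/(18+51) = 18/69 = 0.261.

MAP = 0.254; posterior mean = 0.261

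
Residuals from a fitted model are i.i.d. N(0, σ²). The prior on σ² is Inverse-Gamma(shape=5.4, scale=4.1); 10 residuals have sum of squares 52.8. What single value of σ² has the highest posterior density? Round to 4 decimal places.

2.6754

Posterior: Inverse-Gamma(shape = 5.4+10/2 = 10.4, scale = 4.1+52.8/2 = 30.5).
Mode = β/(α+1) = 30.5/11.4 = 2.6754.
Mean = β/(α−1) = 30.5/9.4 = 3.2447.
This is the posterior mode — the MAP estimate.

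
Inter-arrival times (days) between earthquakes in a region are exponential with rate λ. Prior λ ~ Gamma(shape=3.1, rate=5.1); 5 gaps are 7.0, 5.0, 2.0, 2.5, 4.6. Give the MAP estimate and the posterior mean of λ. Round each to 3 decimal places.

MAP estimate = 0.271, posterior mean = 0.309

Σ times = 21.1. Posterior: Gamma(shape = 3.1+5 = 8.1, rate = 5.1+21.1 = 26.2).
Mode = (α−1)/β = 7.1/26.2 = 0.271.
Mean = α/β = 8.1/26.2 = 0.309.
Mean > mode: the posterior has a right tail.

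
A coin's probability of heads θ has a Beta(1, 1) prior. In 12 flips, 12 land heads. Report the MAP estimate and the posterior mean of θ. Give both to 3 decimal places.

Posterior: Beta(1+12, 1+0) = Beta(13, 1).
Since β = 1 ≤ 1 and α > 1, the Beta density is monotone increasing on [0,1]; the mode is at 1.
Mean = 13/(13+1) = 0.929.

θ_MAP = 1.000, E[θ|data] = 0.929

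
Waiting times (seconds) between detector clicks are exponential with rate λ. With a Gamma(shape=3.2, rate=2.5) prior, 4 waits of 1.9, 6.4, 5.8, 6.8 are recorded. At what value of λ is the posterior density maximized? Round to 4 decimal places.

0.2650

Σ times = 20.9. Posterior: Gamma(shape = 3.2+4 = 7.2, rate = 2.5+20.9 = 23.4).
Mode = (α−1)/β = 6.2/23.4 = 0.2650.
Mean = α/β = 7.2/23.4 = 0.3077.
This is the posterior mode — the MAP estimate.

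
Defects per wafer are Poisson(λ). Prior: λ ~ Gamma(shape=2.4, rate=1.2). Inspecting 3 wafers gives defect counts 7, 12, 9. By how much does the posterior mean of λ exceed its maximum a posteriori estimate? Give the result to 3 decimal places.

0.238

Σ counts = 28. Posterior: Gamma(shape = 2.4+28 = 30.4, rate = 1.2+3 = 4.2).
Mode = (α−1)/β = 29.4/4.2 = 7.000.
Mean = α/β = 30.4/4.2 = 7.238.
Difference = 7.238 − 7.000 = 0.238.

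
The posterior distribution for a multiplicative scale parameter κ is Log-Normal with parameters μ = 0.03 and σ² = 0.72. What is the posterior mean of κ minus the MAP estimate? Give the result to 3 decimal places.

0.975

Mode = exp(μ − σ²) = exp(-0.69) = 0.502.
Mean = exp(μ + σ²/2) = exp(0.390) = 1.477.
Difference = 1.477 − 0.502 = 0.975.
Right-skewed posterior ⇒ mode < mean.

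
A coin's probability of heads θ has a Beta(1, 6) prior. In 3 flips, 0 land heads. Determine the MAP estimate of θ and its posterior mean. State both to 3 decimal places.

θ_MAP = 0.000, E[θ|data] = 0.100

Posterior: Beta(1+0, 6+3) = Beta(1, 9).
Since α = 1 ≤ 1 and β > 1, the Beta density is monotone decreasing on [0,1]; the mode is at 0.
Mean = 1/(1+9) = 0.100.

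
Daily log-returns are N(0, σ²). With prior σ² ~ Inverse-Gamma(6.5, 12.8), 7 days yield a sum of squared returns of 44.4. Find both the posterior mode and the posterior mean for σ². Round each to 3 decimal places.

MAP: 3.182. Posterior mean: 3.889.

Posterior: Inverse-Gamma(shape = 6.5+7/2 = 10.0, scale = 12.8+44.4/2 = 35.0).
Mode = β/(α+1) = 35.0/11.0 = 3.182.
Mean = β/(α−1) = 35.0/9.0 = 3.889.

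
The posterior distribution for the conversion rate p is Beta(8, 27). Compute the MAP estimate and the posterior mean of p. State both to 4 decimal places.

MAP estimate = 0.2121, posterior mean = 0.2286

Mode = (8−1)/(8+27−2) = 7/33 = 0.2121.
Mean = 8/(8+27) = 8/35 = 0.2286.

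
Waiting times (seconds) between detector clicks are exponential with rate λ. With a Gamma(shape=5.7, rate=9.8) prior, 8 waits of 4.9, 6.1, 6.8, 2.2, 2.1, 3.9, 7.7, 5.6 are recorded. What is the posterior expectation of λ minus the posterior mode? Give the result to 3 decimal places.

Σ times = 39.3. Posterior: Gamma(shape = 5.7+8 = 13.7, rate = 9.8+39.3 = 49.1).
Mode = (α−1)/β = 12.7/49.1 = 0.259.
Mean = α/β = 13.7/49.1 = 0.279.
Difference = 0.279 − 0.259 = 0.020.
Mean > mode: the posterior has a right tail.

0.020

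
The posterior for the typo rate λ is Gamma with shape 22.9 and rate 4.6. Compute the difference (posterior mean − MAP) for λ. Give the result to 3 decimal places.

0.217

Mode = (α−1)/β = 21.9/4.6 = 4.761.
Mean = α/β = 22.9/4.6 = 4.978.
Difference = 4.978 − 4.761 = 0.217.
The mean is pulled above the mode by the posterior's right skew.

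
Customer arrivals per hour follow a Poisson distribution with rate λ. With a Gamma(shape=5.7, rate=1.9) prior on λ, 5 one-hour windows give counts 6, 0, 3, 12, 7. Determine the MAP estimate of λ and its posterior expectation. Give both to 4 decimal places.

Σ counts = 28. Posterior: Gamma(shape = 5.7+28 = 33.7, rate = 1.9+5 = 6.9).
Mode = (α−1)/β = 32.7/6.9 = 4.7391.
Mean = α/β = 33.7/6.9 = 4.8841.
Right-skewed posterior ⇒ mode < mean.

λ_MAP = 4.7391, E[λ|data] = 4.8841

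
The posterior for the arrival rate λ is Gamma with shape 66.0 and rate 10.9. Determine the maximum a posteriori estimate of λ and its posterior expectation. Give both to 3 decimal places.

Mode = (α−1)/β = 65.0/10.9 = 5.963.
Mean = α/β = 66.0/10.9 = 6.055.

maximum a posteriori estimate = 5.963, posterior expectation = 6.055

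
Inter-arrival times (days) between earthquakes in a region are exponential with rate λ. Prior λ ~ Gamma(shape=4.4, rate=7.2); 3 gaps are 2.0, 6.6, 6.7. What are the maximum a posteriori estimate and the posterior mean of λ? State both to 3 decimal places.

Σ times = 15.3. Posterior: Gamma(shape = 4.4+3 = 7.4, rate = 7.2+15.3 = 22.5).
Mode = (α−1)/β = 6.4/22.5 = 0.284.
Mean = α/β = 7.4/22.5 = 0.329.

MAP = 0.284, posterior mean = 0.329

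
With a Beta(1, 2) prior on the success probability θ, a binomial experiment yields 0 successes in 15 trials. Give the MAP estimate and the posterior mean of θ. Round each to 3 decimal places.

Posterior: Beta(1+0, 2+15) = Beta(1, 17).
Since α = 1 ≤ 1 and β > 1, the Beta density is monotone decreasing on [0,1]; the mode is at 0.
Mean = 1/(1+17) = 0.056.

MAP: 0.000. Posterior mean: 0.056.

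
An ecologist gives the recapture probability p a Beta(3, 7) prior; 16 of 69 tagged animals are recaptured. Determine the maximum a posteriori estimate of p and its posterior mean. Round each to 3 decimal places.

MAP = 0.234, posterior mean = 0.241

Posterior: Beta(3+16, 7+53) = Beta(19, 60).
Mode = (19−1)/(19+60−2) = 18/77 = 0.234.
Mean = 19/(19+60) = 19/79 = 0.241.
Right-skewed posterior ⇒ mode < mean.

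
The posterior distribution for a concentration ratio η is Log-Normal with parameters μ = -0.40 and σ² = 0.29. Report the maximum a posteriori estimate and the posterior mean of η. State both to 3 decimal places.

Mode = exp(μ − σ²) = exp(-0.69) = 0.502.
Mean = exp(μ + σ²/2) = exp(-0.255) = 0.775.
Right-skewed posterior ⇒ mode < mean.

maximum a posteriori estimate = 0.502, posterior mean = 0.775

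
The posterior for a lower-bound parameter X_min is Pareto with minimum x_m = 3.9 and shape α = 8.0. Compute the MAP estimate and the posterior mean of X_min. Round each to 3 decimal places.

The Pareto density is strictly decreasing on [x_m, ∞), so the mode is x_m = 3.900.
Mean = α·x_m/(α−1) = 8.0·3.9/7.0 = 4.457.

MAP = 3.900, posterior mean = 4.457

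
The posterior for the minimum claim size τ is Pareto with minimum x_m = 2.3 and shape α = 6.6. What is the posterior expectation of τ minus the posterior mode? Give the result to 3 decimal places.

0.411

The Pareto density is strictly decreasing on [x_m, ∞), so the mode is x_m = 2.300.
Mean = α·x_m/(α−1) = 6.6·2.3/5.6 = 2.711.
Difference = 2.711 − 2.300 = 0.411.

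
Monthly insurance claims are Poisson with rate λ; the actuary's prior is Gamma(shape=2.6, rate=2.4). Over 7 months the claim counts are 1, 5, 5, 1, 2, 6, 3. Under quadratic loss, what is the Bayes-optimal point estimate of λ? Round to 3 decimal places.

Σ counts = 23. Posterior: Gamma(shape = 2.6+23 = 25.6, rate = 2.4+7 = 9.4).
Mode = (α−1)/β = 24.6/9.4 = 2.617.
Mean = α/β = 25.6/9.4 = 2.723.
Quadratic loss ⇒ the optimal estimator is the posterior mean.

2.723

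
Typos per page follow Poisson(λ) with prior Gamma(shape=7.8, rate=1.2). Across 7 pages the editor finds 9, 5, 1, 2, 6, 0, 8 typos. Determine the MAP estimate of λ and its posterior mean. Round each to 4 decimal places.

Σ counts = 31. Posterior: Gamma(shape = 7.8+31 = 38.8, rate = 1.2+7 = 8.2).
Mode = (α−1)/β = 37.8/8.2 = 4.6098.
Mean = α/β = 38.8/8.2 = 4.7317.

MAP: 4.6098. Posterior mean: 4.7317.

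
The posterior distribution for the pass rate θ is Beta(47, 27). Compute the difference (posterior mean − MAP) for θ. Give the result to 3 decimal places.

-0.004

Mode = (47−1)/(47+27−2) = 46/72 = 0.639.
Mean = 47/(47+27) = 47/74 = 0.635.
Difference = 0.635 − 0.639 = -0.004.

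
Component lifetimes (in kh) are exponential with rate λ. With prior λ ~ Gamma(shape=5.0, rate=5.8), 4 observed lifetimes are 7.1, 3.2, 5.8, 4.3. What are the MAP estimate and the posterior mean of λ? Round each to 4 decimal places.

Σ times = 20.4. Posterior: Gamma(shape = 5.0+4 = 9.0, rate = 5.8+20.4 = 26.2).
Mode = (α−1)/β = 8.0/26.2 = 0.3053.
Mean = α/β = 9.0/26.2 = 0.3435.
The mean is pulled above the mode by the posterior's right skew.

λ_MAP = 0.3053, E[λ|data] = 0.3435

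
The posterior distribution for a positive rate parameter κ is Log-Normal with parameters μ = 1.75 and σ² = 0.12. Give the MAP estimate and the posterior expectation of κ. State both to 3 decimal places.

Mode = exp(μ − σ²) = exp(1.63) = 5.104.
Mean = exp(μ + σ²/2) = exp(1.810) = 6.110.
The posterior is right-skewed, so the mean exceeds the mode.

MAP estimate = 5.104, posterior expectation = 6.110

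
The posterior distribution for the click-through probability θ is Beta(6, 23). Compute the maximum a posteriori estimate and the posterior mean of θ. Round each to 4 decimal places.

Mode = (6−1)/(6+23−2) = 5/27 = 0.1852.
Mean = 6/(6+23) = 6/29 = 0.2069.

MAP = 0.1852; posterior mean = 0.2069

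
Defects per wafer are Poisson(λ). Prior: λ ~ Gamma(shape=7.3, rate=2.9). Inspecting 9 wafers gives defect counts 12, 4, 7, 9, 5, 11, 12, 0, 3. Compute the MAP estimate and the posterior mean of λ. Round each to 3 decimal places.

MAP = 5.824, posterior mean = 5.908

Σ counts = 63. Posterior: Gamma(shape = 7.3+63 = 70.3, rate = 2.9+9 = 11.9).
Mode = (α−1)/β = 69.3/11.9 = 5.824.
Mean = α/β = 70.3/11.9 = 5.908.
Right-skewed posterior ⇒ mode < mean.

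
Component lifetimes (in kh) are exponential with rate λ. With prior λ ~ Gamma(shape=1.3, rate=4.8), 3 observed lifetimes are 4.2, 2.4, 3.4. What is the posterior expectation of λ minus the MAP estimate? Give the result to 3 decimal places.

0.068

Σ times = 10.0. Posterior: Gamma(shape = 1.3+3 = 4.3, rate = 4.8+10.0 = 14.8).
Mode = (α−1)/β = 3.3/14.8 = 0.223.
Mean = α/β = 4.3/14.8 = 0.291.
Difference = 0.291 − 0.223 = 0.068.
Mean > mode: the posterior has a right tail.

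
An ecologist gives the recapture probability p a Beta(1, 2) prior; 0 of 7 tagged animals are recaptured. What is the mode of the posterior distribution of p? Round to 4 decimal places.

Posterior: Beta(1+0, 2+7) = Beta(1, 9).
Since α = 1 ≤ 1 and β > 1, the Beta density is monotone decreasing on [0,1]; the mode is at 0.
Mean = 1/(1+9) = 0.1000.
This is the posterior mode — the MAP estimate.

0.0000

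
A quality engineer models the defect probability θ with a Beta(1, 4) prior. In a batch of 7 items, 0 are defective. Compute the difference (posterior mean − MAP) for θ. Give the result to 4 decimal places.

0.0833

Posterior: Beta(1+0, 4+7) = Beta(1, 11).
Since α = 1 ≤ 1 and β > 1, the Beta density is monotone decreasing on [0,1]; the mode is at 0.
Mean = 1/(1+11) = 0.0833.
Difference = 0.0833 − 0.0000 = 0.0833.
The posterior is right-skewed, so the mean exceeds the mode.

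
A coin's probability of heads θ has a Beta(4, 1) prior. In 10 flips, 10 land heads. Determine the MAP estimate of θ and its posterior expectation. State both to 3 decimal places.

MAP: 1.000. Posterior mean: 0.933.

Posterior: Beta(4+10, 1+0) = Beta(14, 1).
Since β = 1 ≤ 1 and α > 1, the Beta density is monotone increasing on [0,1]; the mode is at 1.
Mean = 14/(14+1) = 0.933.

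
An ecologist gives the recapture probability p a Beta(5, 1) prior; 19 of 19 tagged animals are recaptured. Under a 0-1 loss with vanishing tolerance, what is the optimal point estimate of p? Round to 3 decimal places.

Posterior: Beta(5+19, 1+0) = Beta(24, 1).
Since β = 1 ≤ 1 and α > 1, the Beta density is monotone increasing on [0,1]; the mode is at 1.
Mean = 24/(24+1) = 0.960.
This is the posterior mode — the MAP estimate.

1.000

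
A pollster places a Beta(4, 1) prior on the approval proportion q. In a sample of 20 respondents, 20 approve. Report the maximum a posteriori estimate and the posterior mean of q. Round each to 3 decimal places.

maximum a posteriori estimate = 1.000, posterior mean = 0.960

Posterior: Beta(4+20, 1+0) = Beta(24, 1).
Since β = 1 ≤ 1 and α > 1, the Beta density is monotone increasing on [0,1]; the mode is at 1.
Mean = 24/(24+1) = 0.960.
The mean is pulled below the mode by the posterior's left skew.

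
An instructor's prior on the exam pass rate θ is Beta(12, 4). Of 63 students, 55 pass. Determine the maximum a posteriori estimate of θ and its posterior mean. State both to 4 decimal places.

Posterior: Beta(12+55, 4+8) = Beta(67, 12).
Mode = (67−1)/(67+12−2) = 66/77 = 0.8571.
Mean = 67/(67+12) = 67/79 = 0.8481.

θ_MAP = 0.8571, E[θ|data] = 0.8481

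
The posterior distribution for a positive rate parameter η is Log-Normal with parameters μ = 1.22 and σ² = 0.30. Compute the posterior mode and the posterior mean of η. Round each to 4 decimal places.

Mode = exp(μ − σ²) = exp(0.92) = 2.5093.
Mean = exp(μ + σ²/2) = exp(1.370) = 3.9354.

posterior mode = 2.5093, posterior mean = 3.9354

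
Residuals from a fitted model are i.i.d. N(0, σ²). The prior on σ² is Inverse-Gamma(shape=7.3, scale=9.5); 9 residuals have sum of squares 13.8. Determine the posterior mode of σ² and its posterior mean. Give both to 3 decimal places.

σ²_MAP = 1.281, E[σ²|data] = 1.519

Posterior: Inverse-Gamma(shape = 7.3+9/2 = 11.8, scale = 9.5+13.8/2 = 16.4).
Mode = β/(α+1) = 16.4/12.8 = 1.281.
Mean = β/(α−1) = 16.4/10.8 = 1.519.
The posterior is right-skewed, so the mean exceeds the mode.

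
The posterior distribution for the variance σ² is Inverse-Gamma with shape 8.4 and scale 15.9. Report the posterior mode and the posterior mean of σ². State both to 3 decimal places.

Mode = β/(α+1) = 15.9/9.4 = 1.691.
Mean = β/(α−1) = 15.9/7.4 = 2.149.

MAP: 1.691. Posterior mean: 2.149.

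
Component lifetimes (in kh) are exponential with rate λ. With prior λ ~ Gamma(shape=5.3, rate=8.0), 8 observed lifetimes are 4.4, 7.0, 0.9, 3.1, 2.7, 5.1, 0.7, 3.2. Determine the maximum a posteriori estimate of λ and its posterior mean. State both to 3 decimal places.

Σ times = 27.1. Posterior: Gamma(shape = 5.3+8 = 13.3, rate = 8.0+27.1 = 35.1).
Mode = (α−1)/β = 12.3/35.1 = 0.350.
Mean = α/β = 13.3/35.1 = 0.379.

MAP: 0.350. Posterior mean: 0.379.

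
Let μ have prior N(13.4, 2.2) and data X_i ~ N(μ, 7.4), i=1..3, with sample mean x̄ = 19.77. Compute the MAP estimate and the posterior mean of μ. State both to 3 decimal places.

Posterior for μ is Normal. Precision-weighted mean: (1/2.2·13.4 + 3/7.4·19.77) / (1/2.2 + 3/7.4) = 16.403.
A Normal posterior is symmetric, so mode = mean.

MAP estimate = 16.403, posterior mean = 16.403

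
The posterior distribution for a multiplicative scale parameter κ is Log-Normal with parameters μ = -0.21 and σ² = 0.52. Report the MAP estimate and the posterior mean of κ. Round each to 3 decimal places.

Mode = exp(μ − σ²) = exp(-0.73) = 0.482.
Mean = exp(μ + σ²/2) = exp(0.050) = 1.051.
Mean > mode: the posterior has a right tail.

MAP estimate = 0.482, posterior mean = 1.051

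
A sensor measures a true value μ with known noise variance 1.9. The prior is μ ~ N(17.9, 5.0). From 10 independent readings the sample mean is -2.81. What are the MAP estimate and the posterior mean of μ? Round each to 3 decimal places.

μ_MAP = -2.052, E[μ|data] = -2.052

Posterior for μ is Normal. Precision-weighted mean: (1/5.0·17.9 + 10/1.9·-2.81) / (1/5.0 + 10/1.9) = -2.052.
A Normal posterior is symmetric, so mode = mean.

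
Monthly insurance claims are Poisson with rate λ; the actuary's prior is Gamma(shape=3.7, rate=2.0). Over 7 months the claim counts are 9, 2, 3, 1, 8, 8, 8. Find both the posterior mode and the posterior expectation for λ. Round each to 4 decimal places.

MAP = 4.6333; posterior mean = 4.7444

Σ counts = 39. Posterior: Gamma(shape = 3.7+39 = 42.7, rate = 2.0+7 = 9.0).
Mode = (α−1)/β = 41.7/9.0 = 4.6333.
Mean = α/β = 42.7/9.0 = 4.7444.
Mean > mode: the posterior has a right tail.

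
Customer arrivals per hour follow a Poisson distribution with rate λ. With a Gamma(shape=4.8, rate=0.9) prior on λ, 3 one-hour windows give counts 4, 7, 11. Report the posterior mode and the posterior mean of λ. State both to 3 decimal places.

MAP = 6.615, posterior mean = 6.872

Σ counts = 22. Posterior: Gamma(shape = 4.8+22 = 26.8, rate = 0.9+3 = 3.9).
Mode = (α−1)/β = 25.8/3.9 = 6.615.
Mean = α/β = 26.8/3.9 = 6.872.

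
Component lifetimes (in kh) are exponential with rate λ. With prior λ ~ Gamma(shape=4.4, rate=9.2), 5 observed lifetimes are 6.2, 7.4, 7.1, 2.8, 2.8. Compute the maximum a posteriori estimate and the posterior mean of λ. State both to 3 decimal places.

Σ times = 26.3. Posterior: Gamma(shape = 4.4+5 = 9.4, rate = 9.2+26.3 = 35.5).
Mode = (α−1)/β = 8.4/35.5 = 0.237.
Mean = α/β = 9.4/35.5 = 0.265.
Right-skewed posterior ⇒ mode < mean.

MAP = 0.237; posterior mean = 0.265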